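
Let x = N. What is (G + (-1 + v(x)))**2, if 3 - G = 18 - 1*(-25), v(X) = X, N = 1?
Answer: 1600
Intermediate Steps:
x = 1
G = -40 (G = 3 - (18 - 1*(-25)) = 3 - (18 + 25) = 3 - 1*43 = 3 - 43 = -40)
(G + (-1 + v(x)))**2 = (-40 + (-1 + 1))**2 = (-40 + 0)**2 = (-40)**2 = 1600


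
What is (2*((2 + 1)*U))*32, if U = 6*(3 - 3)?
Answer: 0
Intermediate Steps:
U = 0 (U = 6*0 = 0)
(2*((2 + 1)*U))*32 = (2*((2 + 1)*0))*32 = (2*(3*0))*32 = (2*0)*32 = 0*32 = 0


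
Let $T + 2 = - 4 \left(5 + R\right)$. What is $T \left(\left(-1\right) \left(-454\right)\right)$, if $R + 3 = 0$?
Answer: $-4540$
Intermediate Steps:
$R = -3$ ($R = -3 + 0 = -3$)
$T = -10$ ($T = -2 - 4 \left(5 - 3\right) = -2 - 8 = -10$)
$T \left(\left(-1\right) \left(-454\right)\right) = - 10 \left(\left(-1\right) \left(-454\right)\right) = \left(-10\right) 454 = -4540$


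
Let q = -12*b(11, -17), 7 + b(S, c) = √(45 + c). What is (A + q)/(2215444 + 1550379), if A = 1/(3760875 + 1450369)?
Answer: 437744497/19624622513812 - 24*√7/3765823 ≈ 5.4442e-6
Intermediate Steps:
b(S, c) = -7 + √(45 + c)
A = 1/5211244 ≈ 1.9189e-7
q = 84 - 24*√7 (q = -12*(-7 + √(45 - 17)) = -12*(-7 + √28) = -12*(-7 + 2*√7) = 84 - 24*√7 ≈ 20.502)
(A + q)/(2215444 + 1550379) = (1/5211244 + (84 - 24*√7))/(2215444 + 1550379) = (437744497/5211244 - 24*√7)/3765823 = (437744497/5211244 - 24*√7)*(1/3765823) = 437744497/19624622513812 - 24*√7/3765823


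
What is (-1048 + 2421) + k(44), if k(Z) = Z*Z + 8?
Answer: 3317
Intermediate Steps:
k(Z) = 8 + Z**2 (k(Z) = Z**2 + 8 = 8 + Z**2)
(-1048 + 2421) + k(44) = (-1048 + 2421) + (8 + 44**2) = 1373 + (8 + 1936) = 1373 + 1944 = 3317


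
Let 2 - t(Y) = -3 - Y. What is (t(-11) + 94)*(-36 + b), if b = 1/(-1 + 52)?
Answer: -161480/51 ≈ -3166.3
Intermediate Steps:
t(Y) = 5 + Y (t(Y) = 2 - (-3 - Y) = 2 + (3 + Y) = 5 + Y)
b = 1/51 ≈ 0.019608
(t(-11) + 94)*(-36 + b) = ((5 - 11) + 94)*(-36 + 1/51) = (-6 + 94)*(-1835/51) = 88*(-1835/51) = -161480/51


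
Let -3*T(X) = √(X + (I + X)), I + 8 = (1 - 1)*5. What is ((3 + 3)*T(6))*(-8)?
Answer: 32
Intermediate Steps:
I = -8 (I = -8 + (1 - 1)*5 = -8 + 0*5 = -8 + 0 = -8)
T(X) = -√(-8 + 2*X)/3 (T(X) = -√(X + (-8 + X))/3 = -√(-8 + 2*X)/3)
((3 + 3)*T(6))*(-8) = ((3 + 3)*(-√(-8 + 2*6)/3))*(-8) = (6*(-√(-8 + 12)/3))*(-8) = (6*(-√4/3))*(-8) = (6*(-⅓*2))*(-8) = (6*(-⅔))*(-8) = -4*(-8) = 32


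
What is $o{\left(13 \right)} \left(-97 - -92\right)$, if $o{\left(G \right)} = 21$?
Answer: $-105$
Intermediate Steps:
$o{\left(13 \right)} \left(-97 - -92\right) = 21 \left(-97 - -92\right) = 21 \left(-97 + 92\right) = 21 \left(-5\right) = -105$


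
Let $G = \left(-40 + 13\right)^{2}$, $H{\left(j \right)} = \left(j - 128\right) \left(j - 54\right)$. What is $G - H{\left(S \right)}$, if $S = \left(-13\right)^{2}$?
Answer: $-3986$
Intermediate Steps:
$S = 169$
$H{\left(j \right)} = \left(-128 + j\right) \left(-54 + j\right)$
$G = 729$ ($G = \left(-27\right)^{2} = 729$)
$G - H{\left(S \right)} = 729 - \left(6912 + 169^{2} - 30758\right) = 729 - \left(6912 + 28561 - 30758\right) = 729 - 4715 = -3986$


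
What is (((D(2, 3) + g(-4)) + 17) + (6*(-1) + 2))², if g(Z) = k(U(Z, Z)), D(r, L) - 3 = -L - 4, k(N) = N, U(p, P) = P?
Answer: 25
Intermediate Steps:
D(r, L) = -1 - L (D(r, L) = 3 + (-L - 4) = 3 + (-4 - L) = -1 - L)
g(Z) = Z
(((D(2, 3) + g(-4)) + 17) + (6*(-1) + 2))² = ((((-1 - 1*3) - 4) + 17) + (6*(-1) + 2))² = ((((-1 - 3) - 4) + 17) + (-6 + 2))² = (((-4 - 4) + 17) - 4)² = ((-8 + 17) - 4)² = (9 - 4)² = 5² = 25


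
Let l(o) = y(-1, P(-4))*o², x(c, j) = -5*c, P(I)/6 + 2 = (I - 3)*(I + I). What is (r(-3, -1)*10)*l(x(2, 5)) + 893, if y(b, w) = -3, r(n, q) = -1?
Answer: 3893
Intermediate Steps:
P(I) = -12 + 12*I*(-3 + I) (P(I) = -12 + 6*((I - 3)*(I + I)) = -12 + 6*((-3 + I)*(2*I)) = -12 + 6*(2*I*(-3 + I)) = -12 + 12*I*(-3 + I))
l(o) = -3*o²
(r(-3, -1)*10)*l(x(2, 5)) + 893 = (-1*10)*(-3*(-5*2)²) + 893 = -(-30)*(-10)² + 893 = -(-30)*100 + 893 = -10*(-300) + 893 = 3000 + 893 = 3893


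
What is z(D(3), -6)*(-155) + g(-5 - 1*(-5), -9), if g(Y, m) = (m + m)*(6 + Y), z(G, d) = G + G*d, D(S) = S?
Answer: 2217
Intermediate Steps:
g(Y, m) = 2*m*(6 + Y) (g(Y, m) = (2*m)*(6 + Y) = 2*m*(6 + Y))
z(D(3), -6)*(-155) + g(-5 - 1*(-5), -9) = (3*(1 - 6))*(-155) + 2*(-9)*(6 + (-5 - 1*(-5))) = (3*(-5))*(-155) + 2*(-9)*(6 + (-5 + 5)) = -15*(-155) + 2*(-9)*(6 + 0) = 2325 + 2*(-9)*6 = 2325 - 108 = 2217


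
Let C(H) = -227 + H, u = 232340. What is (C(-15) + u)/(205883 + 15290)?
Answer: 232098/221173 ≈ 1.0494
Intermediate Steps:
(C(-15) + u)/(205883 + 15290) = ((-227 - 15) + 232340)/(205883 + 15290) = (-242 + 232340)/221173 = 232098*(1/221173) = 232098/221173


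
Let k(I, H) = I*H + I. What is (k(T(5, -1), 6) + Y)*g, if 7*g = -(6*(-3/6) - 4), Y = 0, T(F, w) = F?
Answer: 35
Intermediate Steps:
k(I, H) = I + H*I (k(I, H) = H*I + I = I + H*I)
g = 1 (g = (-(6*(-3/6) - 4))/7 = (-(6*(-3*1/6) - 4))/7 = (-(6*(-1/2) - 4))/7 = (-(-3 - 4))/7 = (-1*(-7))/7 = (1/7)*7 = 1)
(k(T(5, -1), 6) + Y)*g = (5*(1 + 6) + 0)*1 = (5*7 + 0)*1 = (35 + 0)*1 = 35*1 = 35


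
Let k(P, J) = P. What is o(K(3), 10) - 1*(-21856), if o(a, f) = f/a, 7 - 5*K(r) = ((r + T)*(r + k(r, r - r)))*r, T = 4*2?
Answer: 4174446/191 ≈ 21856.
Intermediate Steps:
T = 8
K(r) = 7/5 - 2*r²*(8 + r)/5 (K(r) = 7/5 - (r + 8)*(r + r)*r/5 = 7/5 - (8 + r)*(2*r)*r/5 = 7/5 - 2*r*(8 + r)*r/5 = 7/5 - 2*r²*(8 + r)/5)
o(K(3), 10) - 1*(-21856) = 10/(7/5 - 16/5*3² - ⅖*3³) - 1*(-21856) = 10/(7/5 - 16/5*9 - ⅖*27) + 21856 = 10/(7/5 - 144/5 - 54/5) + 21856 = 10/(-191/5) + 21856 = 10*(-5/191) + 21856 = -50/191 + 21856 = 4174446/191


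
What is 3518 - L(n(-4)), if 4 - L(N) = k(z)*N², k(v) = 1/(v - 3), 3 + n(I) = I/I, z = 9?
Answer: 10544/3 ≈ 3514.7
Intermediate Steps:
n(I) = -2 (n(I) = -3 + I/I = -3 + 1 = -2)
k(v) = 1/(-3 + v)
L(N) = 4 - N²/6 (L(N) = 4 - N²/(-3 + 9) = 4 - N²/6)
3518 - L(n(-4)) = 3518 - (4 - ⅙*(-2)²) = 3518 - (4 - ⅙*4) = 3518 - (4 - ⅔) = 3518 - 1*10/3 = 3518 - 10/3 = 10544/3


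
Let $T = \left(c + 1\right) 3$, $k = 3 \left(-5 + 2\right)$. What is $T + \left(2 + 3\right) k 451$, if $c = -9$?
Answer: $-20319$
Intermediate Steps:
$k = -9$ ($k = 3 \left(-3\right) = -9$)
$T = -24$ ($T = \left(-9 + 1\right) 3 = \left(-8\right) 3 = -24$)
$T + \left(2 + 3\right) k 451 = -24 + \left(2 + 3\right) \left(-9\right) 451 = -24 + 5 \left(-9\right) 451 = -24 - 20295 = -20319$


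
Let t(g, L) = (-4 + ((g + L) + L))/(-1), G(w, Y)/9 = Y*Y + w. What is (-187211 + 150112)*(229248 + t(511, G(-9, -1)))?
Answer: -8491404615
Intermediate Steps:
G(w, Y) = 9*w + 9*Y² (G(w, Y) = 9*(Y*Y + w) = 9*(Y² + w) = 9*(w + Y²) = 9*w + 9*Y²)
t(g, L) = 4 - g - 2*L (t(g, L) = -(-4 + ((L + g) + L)) = -(-4 + (g + 2*L)) = -(-4 + g + 2*L) = 4 - g - 2*L)
(-187211 + 150112)*(229248 + t(511, G(-9, -1))) = (-187211 + 150112)*(229248 + (4 - 1*511 - 2*(9*(-9) + 9*(-1)²))) = -37099*(229248 + (4 - 511 - 2*(-81 + 9*1))) = -37099*(229248 + (4 - 511 - 2*(-81 + 9))) = -37099*(229248 + (4 - 511 - 2*(-72))) = -37099*(229248 + (4 - 511 + 144)) = -37099*(229248 - 363) = -37099*228885 = -8491404615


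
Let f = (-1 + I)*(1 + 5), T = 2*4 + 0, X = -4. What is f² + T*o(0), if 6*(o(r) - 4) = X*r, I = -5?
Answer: 1328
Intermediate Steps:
T = 8 (T = 8 + 0 = 8)
f = -36 (f = (-1 - 5)*(1 + 5) = -6*6 = -36)
o(r) = 4 - 2*r/3 (o(r) = 4 + (-4*r)/6 = 4 - 2*r/3)
f² + T*o(0) = (-36)² + 8*(4 - ⅔*0) = 1296 + 8*(4 + 0) = 1296 + 8*4 = 1296 + 32 = 1328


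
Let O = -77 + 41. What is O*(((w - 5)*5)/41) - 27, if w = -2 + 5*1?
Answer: -747/41 ≈ -18.220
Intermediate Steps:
w = 3 (w = -2 + 5 = 3)
O = -36
O*(((w - 5)*5)/41) - 27 = -36*(3 - 5)*5/41 - 27 = -36*(-2*5)/41 - 27 = -(-360)/41 - 27 = -36*(-10/41) - 27 = 360/41 - 27 = -747/41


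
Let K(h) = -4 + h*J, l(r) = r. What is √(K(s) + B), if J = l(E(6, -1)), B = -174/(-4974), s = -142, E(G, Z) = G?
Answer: I*√588254255/829 ≈ 29.257*I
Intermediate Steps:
B = 29/829 (B = -174*(-1/4974) = 29/829 ≈ 0.034982)
J = 6
K(h) = -4 + 6*h (K(h) = -4 + h*6 = -4 + 6*h)
√(K(s) + B) = √((-4 + 6*(-142)) + 29/829) = √((-4 - 852) + 29/829) = √(-856 + 29/829) = √(-709595/829) = I*√588254255/829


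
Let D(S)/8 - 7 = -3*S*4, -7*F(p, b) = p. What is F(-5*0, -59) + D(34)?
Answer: -3208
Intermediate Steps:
F(p, b) = -p/7
D(S) = 56 - 96*S (D(S) = 56 + 8*(-3*S*4) = 56 + 8*(-12*S) = 56 - 96*S)
F(-5*0, -59) + D(34) = -(-5)*0/7 + (56 - 96*34) = -⅐*0 + (56 - 3264) = 0 - 3208 = -3208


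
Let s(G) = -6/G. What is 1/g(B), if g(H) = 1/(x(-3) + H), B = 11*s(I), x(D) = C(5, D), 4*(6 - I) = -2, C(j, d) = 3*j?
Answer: 63/13 ≈ 4.8462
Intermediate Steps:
I = 13/2 (I = 6 - ¼*(-2) = 6 + ½ = 13/2 ≈ 6.5000)
x(D) = 15 (x(D) = 3*5 = 15)
B = -132/13 (B = 11*(-6/13/2) = 11*(-6*2/13) = 11*(-12/13) = -132/13 ≈ -10.154)
g(H) = 1/(15 + H)
1/g(B) = 1/(1/(15 - 132/13)) = 1/(1/(63/13)) = 1/(13/63) = 63/13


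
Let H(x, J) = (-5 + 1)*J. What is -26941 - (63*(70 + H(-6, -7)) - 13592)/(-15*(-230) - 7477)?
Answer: -108498825/4027 ≈ -26943.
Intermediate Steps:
H(x, J) = -4*J
-26941 - (63*(70 + H(-6, -7)) - 13592)/(-15*(-230) - 7477) = -26941 - (63*(70 - 4*(-7)) - 13592)/(-15*(-230) - 7477) = -26941 - (63*(70 + 28) - 13592)/(3450 - 7477) = -26941 - (63*98 - 13592)/(-4027) = -26941 - (6174 - 13592)*(-1)/4027 = -26941 - (-7418)*(-1)/4027 = -26941 - 1*7418/4027 = -26941 - 7418/4027 = -108498825/4027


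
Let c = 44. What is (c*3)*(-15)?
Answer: -1980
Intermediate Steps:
(c*3)*(-15) = (44*3)*(-15) = 132*(-15) = -1980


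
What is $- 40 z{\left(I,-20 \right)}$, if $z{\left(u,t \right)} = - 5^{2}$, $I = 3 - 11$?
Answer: $1000$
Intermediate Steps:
$I = -8$ ($I = 3 - 11 = -8$)
$z{\left(u,t \right)} = -25$ ($z{\left(u,t \right)} = \left(-1\right) 25 = -25$)
$- 40 z{\left(I,-20 \right)} = \left(-40\right) \left(-25\right) = 1000$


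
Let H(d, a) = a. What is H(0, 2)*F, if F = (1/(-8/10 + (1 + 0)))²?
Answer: 50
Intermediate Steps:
F = 25 (F = (1/(-8*⅒ + 1))² = (1/(-⅘ + 1))² = (1/(⅕))² = 5² = 25)
H(0, 2)*F = 2*25 = 50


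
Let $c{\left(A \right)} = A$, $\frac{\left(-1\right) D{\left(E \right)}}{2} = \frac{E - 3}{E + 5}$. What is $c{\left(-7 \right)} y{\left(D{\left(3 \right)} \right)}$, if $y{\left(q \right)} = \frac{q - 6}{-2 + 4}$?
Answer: $21$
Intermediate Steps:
$D{\left(E \right)} = - \frac{2 \left(-3 + E\right)}{5 + E}$ ($D{\left(E \right)} = - 2 \frac{E - 3}{E + 5} = - 2 \frac{-3 + E}{5 + E} = - \frac{2 \left(-3 + E\right)}{5 + E}$)
$y{\left(q \right)} = -3 + \frac{q}{2}$ ($y{\left(q \right)} = \frac{-6 + q}{2} = \left(-6 + q\right) \frac{1}{2} = -3 + \frac{q}{2}$)
$c{\left(-7 \right)} y{\left(D{\left(3 \right)} \right)} = - 7 \left(-3 + \frac{2 \frac{1}{5 + 3} \left(3 - 3\right)}{2}\right) = - 7 \left(-3 + \frac{2 \cdot \frac{1}{8} \left(3 - 3\right)}{2}\right) = - 7 \left(-3 + \frac{2 \cdot \frac{1}{8} \cdot 0}{2}\right) = - 7 \left(-3 + \frac{1}{2} \cdot 0\right) = - 7 \left(-3 + 0\right) = \left(-7\right) \left(-3\right) = 21$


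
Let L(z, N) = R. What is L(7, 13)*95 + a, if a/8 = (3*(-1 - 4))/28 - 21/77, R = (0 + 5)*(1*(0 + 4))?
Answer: 145802/77 ≈ 1893.5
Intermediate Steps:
R = 20 (R = 5*(1*4) = 5*4 = 20)
L(z, N) = 20
a = -498/77 (a = 8*((3*(-1 - 4))/28 - 21/77) = 8*((3*(-5))*(1/28) - 21*1/77) = 8*(-15*1/28 - 3/11) = 8*(-15/28 - 3/11) = 8*(-249/308) = -498/77 ≈ -6.4675)
L(7, 13)*95 + a = 20*95 - 498/77 = 1900 - 498/77 = 145802/77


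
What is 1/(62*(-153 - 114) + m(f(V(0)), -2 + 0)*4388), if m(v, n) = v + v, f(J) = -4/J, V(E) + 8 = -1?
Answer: -9/113882 ≈ -7.9029e-5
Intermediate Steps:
V(E) = -9 (V(E) = -8 - 1 = -9)
m(v, n) = 2*v
1/(62*(-153 - 114) + m(f(V(0)), -2 + 0)*4388) = 1/(62*(-153 - 114) + (2*(-4/(-9)))*4388) = 1/(62*(-267) + (2*(-4*(-1/9)))*4388) = 1/(-16554 + (2*(4/9))*4388) = 1/(-16554 + (8/9)*4388) = 1/(-16554 + 35104/9) = 1/(-113882/9) = -9/113882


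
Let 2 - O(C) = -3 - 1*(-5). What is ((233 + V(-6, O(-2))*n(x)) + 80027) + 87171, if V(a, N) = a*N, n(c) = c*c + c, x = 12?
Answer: 167431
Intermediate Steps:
O(C) = 0 (O(C) = 2 - (-3 - 1*(-5)) = 2 - (-3 + 5) = 2 - 1*2 = 2 - 2 = 0)
n(c) = c + c² (n(c) = c² + c = c + c²)
V(a, N) = N*a
((233 + V(-6, O(-2))*n(x)) + 80027) + 87171 = ((233 + (0*(-6))*(12*(1 + 12))) + 80027) + 87171 = ((233 + 0*(12*13)) + 80027) + 87171 = ((233 + 0*156) + 80027) + 87171 = ((233 + 0) + 80027) + 87171 = (233 + 80027) + 87171 = 80260 + 87171 = 167431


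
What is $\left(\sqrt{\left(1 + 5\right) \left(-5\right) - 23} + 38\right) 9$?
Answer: $342 + 9 i \sqrt{53} \approx 342.0 + 65.521 i$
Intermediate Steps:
$\left(\sqrt{\left(1 + 5\right) \left(-5\right) - 23} + 38\right) 9 = \left(\sqrt{6 \left(-5\right) - 23} + 38\right) 9 = \left(\sqrt{-30 - 23} + 38\right) 9 = \left(\sqrt{-53} + 38\right) 9 = \left(i \sqrt{53} + 38\right) 9 = \left(38 + i \sqrt{53}\right) 9 = 342 + 9 i \sqrt{53}$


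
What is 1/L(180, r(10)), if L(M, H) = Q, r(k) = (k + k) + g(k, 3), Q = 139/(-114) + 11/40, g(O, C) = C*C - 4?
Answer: -2280/2153 ≈ -1.0590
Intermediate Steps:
g(O, C) = -4 + C² (g(O, C) = C² - 4 = -4 + C²)
Q = -2153/2280 (Q = 139*(-1/114) + 11*(1/40) = -139/114 + 11/40 = -2153/2280 ≈ -0.94430)
r(k) = 5 + 2*k (r(k) = (k + k) + (-4 + 3²) = 2*k + (-4 + 9) = 2*k + 5 = 5 + 2*k)
L(M, H) = -2153/2280
1/L(180, r(10)) = 1/(-2153/2280) = -2280/2153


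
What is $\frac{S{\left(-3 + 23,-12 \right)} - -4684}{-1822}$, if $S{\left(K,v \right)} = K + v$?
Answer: $- \frac{2346}{911} \approx -2.5752$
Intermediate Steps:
$\frac{S{\left(-3 + 23,-12 \right)} - -4684}{-1822} = \frac{\left(\left(-3 + 23\right) - 12\right) - -4684}{-1822} = \left(\left(20 - 12\right) + 4684\right) \left(- \frac{1}{1822}\right) = \left(8 + 4684\right) \left(- \frac{1}{1822}\right) = 4692 \left(- \frac{1}{1822}\right) = - \frac{2346}{911}$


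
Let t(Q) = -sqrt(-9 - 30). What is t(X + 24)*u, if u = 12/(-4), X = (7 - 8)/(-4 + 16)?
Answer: 3*I*sqrt(39) ≈ 18.735*I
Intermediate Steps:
X = -1/12 ≈ -0.083333
t(Q) = -I*sqrt(39) (t(Q) = -sqrt(-39) = -I*sqrt(39))
u = -3 (u = 12*(-1/4) = -3)
t(X + 24)*u = -I*sqrt(39)*(-3) = 3*I*sqrt(39)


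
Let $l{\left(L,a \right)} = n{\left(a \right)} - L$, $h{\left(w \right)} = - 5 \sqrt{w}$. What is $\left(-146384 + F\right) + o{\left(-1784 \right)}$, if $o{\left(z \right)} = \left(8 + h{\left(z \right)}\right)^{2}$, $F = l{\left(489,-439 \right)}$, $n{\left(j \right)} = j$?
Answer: $-191848 - 160 i \sqrt{446} \approx -1.9185 \cdot 10^{5} - 3379.0 i$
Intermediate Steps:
$l{\left(L,a \right)} = a - L$
$F = -928$ ($F = -439 - 489 = -928$)
$o{\left(z \right)} = \left(8 - 5 \sqrt{z}\right)^{2}$
$\left(-146384 + F\right) + o{\left(-1784 \right)} = \left(-146384 - 928\right) + \left(-8 + 5 \sqrt{-1784}\right)^{2} = -147312 + \left(-8 + 5 \cdot 2 i \sqrt{446}\right)^{2} = -147312 + \left(-8 + 10 i \sqrt{446}\right)^{2}$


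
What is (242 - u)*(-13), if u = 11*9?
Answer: -1859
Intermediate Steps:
u = 99
(242 - u)*(-13) = (242 - 1*99)*(-13) = (242 - 99)*(-13) = 143*(-13) = -1859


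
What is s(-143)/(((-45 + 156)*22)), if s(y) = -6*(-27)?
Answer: 27/407 ≈ 0.066339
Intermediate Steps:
s(y) = 162
s(-143)/(((-45 + 156)*22)) = 162/(((-45 + 156)*22)) = 162/((111*22)) = 162/2442 = 162*(1/2442) = 27/407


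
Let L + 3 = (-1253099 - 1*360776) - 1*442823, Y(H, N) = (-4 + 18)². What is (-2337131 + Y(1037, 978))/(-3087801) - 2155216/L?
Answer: 3820418223817/2116894468167 ≈ 1.8047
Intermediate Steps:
Y(H, N) = 196 (Y(H, N) = 14² = 196)
L = -2056701 (L = -3 + ((-1253099 - 1*360776) - 1*442823) = -3 + ((-1253099 - 360776) - 442823) = -3 + (-1613875 - 442823) = -3 - 2056698 = -2056701)
(-2337131 + Y(1037, 978))/(-3087801) - 2155216/L = (-2337131 + 196)/(-3087801) - 2155216/(-2056701) = -2336935*(-1/3087801) - 2155216*(-1/2056701) = 2336935/3087801 + 2155216/2056701 = 3820418223817/2116894468167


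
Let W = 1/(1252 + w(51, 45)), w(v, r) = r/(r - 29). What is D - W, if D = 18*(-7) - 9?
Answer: -2710411/20077 ≈ -135.00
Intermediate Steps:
w(v, r) = r/(-29 + r)
W = 16/20077 (W = 1/(1252 + 45/(-29 + 45)) = 1/(1252 + 45/16) = 1/(20077/16) = 16/20077 ≈ 0.00079693)
D = -135 (D = -126 - 9 = -135)
D - W = -135 - 1*16/20077 = -135 - 16/20077 = -2710411/20077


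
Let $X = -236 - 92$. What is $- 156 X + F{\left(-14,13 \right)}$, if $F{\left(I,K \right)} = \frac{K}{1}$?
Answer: $51181$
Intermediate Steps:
$F{\left(I,K \right)} = K$ ($F{\left(I,K \right)} = K 1 = K$)
$X = -328$ ($X = -236 - 92 = -328$)
$- 156 X + F{\left(-14,13 \right)} = \left(-156\right) \left(-328\right) + 13 = 51168 + 13 = 51181$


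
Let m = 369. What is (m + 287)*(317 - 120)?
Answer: 129232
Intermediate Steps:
(m + 287)*(317 - 120) = (369 + 287)*(317 - 120) = 656*197 = 129232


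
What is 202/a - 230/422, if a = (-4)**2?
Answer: 20391/1688 ≈ 12.080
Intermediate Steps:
a = 16
202/a - 230/422 = 202/16 - 230/422 = 202*(1/16) - 230*1/422 = 101/8 - 115/211 = 20391/1688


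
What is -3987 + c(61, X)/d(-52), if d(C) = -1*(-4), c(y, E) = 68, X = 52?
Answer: -3970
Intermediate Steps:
d(C) = 4
-3987 + c(61, X)/d(-52) = -3987 + 68/4 = -3987 + 68*(1/4) = -3987 + 17 = -3970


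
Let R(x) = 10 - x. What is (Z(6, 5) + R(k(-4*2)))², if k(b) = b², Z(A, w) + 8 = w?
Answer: 3249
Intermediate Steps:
Z(A, w) = -8 + w
(Z(6, 5) + R(k(-4*2)))² = ((-8 + 5) + (10 - (-4*2)²))² = (-3 + (10 - 1*(-8)²))² = (-3 + (10 - 1*64))² = (-3 + (10 - 64))² = (-3 - 54)² = (-57)² = 3249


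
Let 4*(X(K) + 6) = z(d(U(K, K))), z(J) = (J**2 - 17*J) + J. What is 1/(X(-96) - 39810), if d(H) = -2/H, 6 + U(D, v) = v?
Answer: -10404/414246479 ≈ -2.5115e-5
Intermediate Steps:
U(D, v) = -6 + v
z(J) = J**2 - 16*J
X(K) = -6 - (-16 - 2/(-6 + K))/(2*(-6 + K)) (X(K) = -6 + ((-2/(-6 + K))*(-16 - 2/(-6 + K)))/4 = -6 + (-2*(-16 - 2/(-6 + K))/(-6 + K))/4 = -6 - (-16 - 2/(-6 + K))/(2*(-6 + K)))
1/(X(-96) - 39810) = 1/((-47 - 6*(-6 - 96)**2 + 8*(-96))/(-6 - 96)**2 - 39810) = 1/((-47 - 6*(-102)**2 - 768)/(-102)**2 - 39810) = 1/((-47 - 6*10404 - 768)/10404 - 39810) = 1/((-47 - 62424 - 768)/10404 - 39810) = 1/((1/10404)*(-63239) - 39810) = 1/(-63239/10404 - 39810) = 1/(-414246479/10404) = -10404/414246479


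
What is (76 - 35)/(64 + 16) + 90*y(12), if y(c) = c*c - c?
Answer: 950441/80 ≈ 11881.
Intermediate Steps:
y(c) = c² - c
(76 - 35)/(64 + 16) + 90*y(12) = (76 - 35)/(64 + 16) + 90*(12*(-1 + 12)) = 41/80 + 90*(12*11) = 41*(1/80) + 90*132 = 41/80 + 11880 = 950441/80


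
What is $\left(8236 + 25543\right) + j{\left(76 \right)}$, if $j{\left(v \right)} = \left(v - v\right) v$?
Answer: $33779$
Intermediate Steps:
$j{\left(v \right)} = 0$ ($j{\left(v \right)} = 0 v = 0$)
$\left(8236 + 25543\right) + j{\left(76 \right)} = \left(8236 + 25543\right) + 0 = 33779 + 0 = 33779$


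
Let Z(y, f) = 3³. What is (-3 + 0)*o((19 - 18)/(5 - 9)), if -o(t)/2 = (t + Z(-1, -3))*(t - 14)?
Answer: -18297/8 ≈ -2287.1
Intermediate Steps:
Z(y, f) = 27
o(t) = -2*(-14 + t)*(27 + t) (o(t) = -2*(t + 27)*(t - 14) = -2*(27 + t)*(-14 + t) = -2*(-14 + t)*(27 + t))
(-3 + 0)*o((19 - 18)/(5 - 9)) = (-3 + 0)*(756 - 26*(19 - 18)/(5 - 9) - 2*(19 - 18)²/(5 - 9)²) = -3*(756 - 26/(-4) - 2*(1/(-4))²) = -3*(756 - 26*(-1)/4 - 2*(1*(-¼))²) = -3*(756 - 26*(-¼) - 2*(-¼)²) = -3*(756 + 13/2 - 2*1/16) = -3*(756 + 13/2 - ⅛) = -3*6099/8 = -18297/8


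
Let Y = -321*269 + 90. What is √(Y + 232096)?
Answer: √145837 ≈ 381.89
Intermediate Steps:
Y = -86259 (Y = -86349 + 90 = -86259)
√(Y + 232096) = √(-86259 + 232096) = √145837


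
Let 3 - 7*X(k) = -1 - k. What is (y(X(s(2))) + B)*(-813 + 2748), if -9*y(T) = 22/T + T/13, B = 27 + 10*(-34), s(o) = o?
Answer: -166854190/273 ≈ -6.1119e+5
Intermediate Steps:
X(k) = 4/7 + k/7 (X(k) = 3/7 - (-1 - k)/7 = 3/7 + (⅐ + k/7) = 4/7 + k/7)
B = -313 (B = 27 - 340 = -313)
y(T) = -22/(9*T) - T/117 (y(T) = -(22/T + T/13)/9 = -22/(9*T) - T/117)
(y(X(s(2))) + B)*(-813 + 2748) = ((-286 - (4/7 + (⅐)*2)²)/(117*(4/7 + (⅐)*2)) - 313)*(-813 + 2748) = ((-286 - (4/7 + 2/7)²)/(117*(4/7 + 2/7)) - 313)*1935 = ((-286 - (6/7)²)/(117*(6/7)) - 313)*1935 = ((1/117)*(7/6)*(-286 - 1*36/49) - 313)*1935 = ((1/117)*(7/6)*(-286 - 36/49) - 313)*1935 = ((1/117)*(7/6)*(-14050/49) - 313)*1935 = (-7025/2457 - 313)*1935 = -776066/2457*1935 = -166854190/273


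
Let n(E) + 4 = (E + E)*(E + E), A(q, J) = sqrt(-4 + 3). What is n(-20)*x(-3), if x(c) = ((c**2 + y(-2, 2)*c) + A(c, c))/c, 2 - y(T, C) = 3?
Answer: -6384 - 532*I ≈ -6384.0 - 532.0*I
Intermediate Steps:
A(q, J) = I (A(q, J) = sqrt(-1) = I)
y(T, C) = -1 (y(T, C) = 2 - 1*3 = 2 - 3 = -1)
n(E) = -4 + 4*E**2 (n(E) = -4 + (E + E)*(E + E) = -4 + (2*E)*(2*E) = -4 + 4*E**2)
x(c) = (I + c**2 - c)/c (x(c) = ((c**2 - c) + I)/c = (I + c**2 - c)/c)
n(-20)*x(-3) = (-4 + 4*(-20)**2)*(-1 - 3 + I/(-3)) = (-4 + 4*400)*(-1 - 3 + I*(-1/3)) = (-4 + 1600)*(-1 - 3 - I/3) = 1596*(-4 - I/3) = -6384 - 532*I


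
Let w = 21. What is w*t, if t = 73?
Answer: 1533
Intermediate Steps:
w*t = 21*73 = 1533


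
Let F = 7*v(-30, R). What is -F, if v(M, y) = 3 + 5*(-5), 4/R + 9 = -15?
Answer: 154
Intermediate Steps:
R = -⅙ (R = 4/(-9 - 15) = 4/(-24) = 4*(-1/24) = -⅙ ≈ -0.16667)
v(M, y) = -22 (v(M, y) = 3 - 25 = -22)
F = -154 (F = 7*(-22) = -154)
-F = -1*(-154) = 154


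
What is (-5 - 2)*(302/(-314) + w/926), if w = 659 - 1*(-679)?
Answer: -245840/72691 ≈ -3.3820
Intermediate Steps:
w = 1338 (w = 659 + 679 = 1338)
(-5 - 2)*(302/(-314) + w/926) = (-5 - 2)*(302/(-314) + 1338/926) = -7*(302*(-1/314) + 1338*(1/926)) = -7*(-151/157 + 669/463) = -7*35120/72691 = -245840/72691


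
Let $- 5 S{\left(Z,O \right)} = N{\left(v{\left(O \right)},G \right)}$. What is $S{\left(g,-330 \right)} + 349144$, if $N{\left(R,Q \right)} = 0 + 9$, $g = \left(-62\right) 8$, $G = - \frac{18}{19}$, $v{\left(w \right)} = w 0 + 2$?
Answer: $\frac{1745711}{5} \approx 3.4914 \cdot 10^{5}$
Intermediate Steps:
$v{\left(w \right)} = 2$ ($v{\left(w \right)} = 0 + 2 = 2$)
$G = - \frac{18}{19}$ ($G = \left(-18\right) \frac{1}{19} = - \frac{18}{19} \approx -0.94737$)
$g = -496$
$N{\left(R,Q \right)} = 9$
$S{\left(Z,O \right)} = - \frac{9}{5}$ ($S{\left(Z,O \right)} = \left(- \frac{1}{5}\right) 9 = - \frac{9}{5}$)
$S{\left(g,-330 \right)} + 349144 = - \frac{9}{5} + 349144 = \frac{1745711}{5}$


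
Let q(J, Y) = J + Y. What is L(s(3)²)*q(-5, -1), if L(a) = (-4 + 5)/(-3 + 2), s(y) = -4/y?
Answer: 6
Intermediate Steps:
L(a) = -1 (L(a) = 1/(-1) = 1*(-1) = -1)
L(s(3)²)*q(-5, -1) = -(-5 - 1) = -1*(-6) = 6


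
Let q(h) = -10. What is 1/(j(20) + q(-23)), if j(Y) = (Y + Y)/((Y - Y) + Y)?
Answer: -⅛ ≈ -0.12500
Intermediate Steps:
j(Y) = 2 (j(Y) = (2*Y)/(0 + Y) = (2*Y)/Y = 2)
1/(j(20) + q(-23)) = 1/(2 - 10) = 1/(-8) = -⅛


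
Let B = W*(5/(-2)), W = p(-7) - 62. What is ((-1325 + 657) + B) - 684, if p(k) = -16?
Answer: -1157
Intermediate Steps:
W = -78 (W = -16 - 62 = -78)
B = 195 (B = -390/(-2) = -390*(-1)/2 = -78*(-5/2) = 195)
((-1325 + 657) + B) - 684 = ((-1325 + 657) + 195) - 684 = (-668 + 195) - 684 = -473 - 684 = -1157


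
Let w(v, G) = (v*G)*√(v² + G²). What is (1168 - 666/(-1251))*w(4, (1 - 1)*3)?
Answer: 0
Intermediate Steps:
w(v, G) = G*v*√(G² + v²) (w(v, G) = (G*v)*√(G² + v²) = G*v*√(G² + v²))
(1168 - 666/(-1251))*w(4, (1 - 1)*3) = (1168 - 666/(-1251))*(((1 - 1)*3)*4*√(((1 - 1)*3)² + 4²)) = (1168 - 666*(-1/1251))*((0*3)*4*√((0*3)² + 16)) = (1168 + 74/139)*(0*4*√(0² + 16)) = 162426*(0*4*√(0 + 16))/139 = 162426*(0*4*√16)/139 = 162426*(0*4*4)/139 = (162426/139)*0 = 0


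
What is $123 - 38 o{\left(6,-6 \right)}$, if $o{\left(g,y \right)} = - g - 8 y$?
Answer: $-1473$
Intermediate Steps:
$123 - 38 o{\left(6,-6 \right)} = 123 - 38 \left(\left(-1\right) 6 - -48\right) = 123 - 38 \left(-6 + 48\right) = 123 - 1596 = -1473$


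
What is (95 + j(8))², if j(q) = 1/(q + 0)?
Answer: 579121/64 ≈ 9048.8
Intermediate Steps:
j(q) = 1/q
(95 + j(8))² = (95 + 1/8)² = (95 + ⅛)² = (761/8)² = 579121/64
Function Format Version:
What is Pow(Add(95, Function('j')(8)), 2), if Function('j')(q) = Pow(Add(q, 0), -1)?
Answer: Rational(579121, 64) ≈ 9048.8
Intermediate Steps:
Function('j')(q) = Pow(q, -1)
Pow(Add(95, Function('j')(8)), 2) = Pow(Add(95, Pow(8, -1)), 2) = Pow(Add(95, Rational(1, 8)), 2) = Pow(Rational(761, 8), 2) = Rational(579121, 64)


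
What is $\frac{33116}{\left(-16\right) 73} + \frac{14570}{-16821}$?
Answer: $- \frac{143515499}{4911732} \approx -29.219$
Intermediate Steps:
$\frac{33116}{\left(-16\right) 73} + \frac{14570}{-16821} = \frac{33116}{-1168} + 14570 \left(- \frac{1}{16821}\right) = 33116 \left(- \frac{1}{1168}\right) - \frac{14570}{16821} = - \frac{8279}{292} - \frac{14570}{16821} = - \frac{143515499}{4911732}$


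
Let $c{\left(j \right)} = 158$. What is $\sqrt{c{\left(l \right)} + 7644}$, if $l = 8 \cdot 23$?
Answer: $\sqrt{7802} \approx 88.329$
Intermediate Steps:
$l = 184$
$\sqrt{c{\left(l \right)} + 7644} = \sqrt{158 + 7644} = \sqrt{7802}$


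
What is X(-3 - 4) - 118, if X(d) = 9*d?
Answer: -181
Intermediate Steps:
X(-3 - 4) - 118 = 9*(-3 - 4) - 118 = 9*(-7) - 118 = -63 - 118 = -181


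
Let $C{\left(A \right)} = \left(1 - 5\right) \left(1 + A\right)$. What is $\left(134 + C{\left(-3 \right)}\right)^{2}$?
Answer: $20164$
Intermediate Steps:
$C{\left(A \right)} = -4 - 4 A$ ($C{\left(A \right)} = - 4 \left(1 + A\right) = -4 - 4 A$)
$\left(134 + C{\left(-3 \right)}\right)^{2} = \left(134 - -8\right)^{2} = \left(134 + \left(-4 + 12\right)\right)^{2} = \left(134 + 8\right)^{2} = 142^{2} = 20164$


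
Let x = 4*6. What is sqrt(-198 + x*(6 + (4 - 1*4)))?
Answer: 3*I*sqrt(6) ≈ 7.3485*I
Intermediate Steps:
x = 24
sqrt(-198 + x*(6 + (4 - 1*4))) = sqrt(-198 + 24*(6 + (4 - 1*4))) = sqrt(-198 + 24*(6 + (4 - 4))) = sqrt(-198 + 24*(6 + 0)) = sqrt(-198 + 24*6) = sqrt(-198 + 144) = sqrt(-54) = 3*I*sqrt(6)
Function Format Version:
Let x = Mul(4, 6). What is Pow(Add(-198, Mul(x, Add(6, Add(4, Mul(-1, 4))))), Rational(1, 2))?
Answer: Mul(3, I, Pow(6, Rational(1, 2))) ≈ Mul(7.3485, I)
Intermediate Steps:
x = 24
Pow(Add(-198, Mul(x, Add(6, Add(4, Mul(-1, 4))))), Rational(1, 2)) = Pow(Add(-198, Mul(24, Add(6, Add(4, Mul(-1, 4))))), Rational(1, 2)) = Pow(Add(-198, Mul(24, Add(6, Add(4, -4)))), Rational(1, 2)) = Pow(Add(-198, Mul(24, Add(6, 0))), Rational(1, 2)) = Pow(Add(-198, Mul(24, 6)), Rational(1, 2)) = Pow(Add(-198, 144), Rational(1, 2)) = Pow(-54, Rational(1, 2)) = Mul(3, I, Pow(6, Rational(1, 2)))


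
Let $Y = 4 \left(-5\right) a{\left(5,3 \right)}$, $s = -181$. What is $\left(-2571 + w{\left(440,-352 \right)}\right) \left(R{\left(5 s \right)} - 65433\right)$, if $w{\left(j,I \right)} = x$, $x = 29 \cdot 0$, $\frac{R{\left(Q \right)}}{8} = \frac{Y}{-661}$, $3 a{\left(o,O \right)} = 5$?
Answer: $\frac{111198183023}{661} \approx 1.6823 \cdot 10^{8}$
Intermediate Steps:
$a{\left(o,O \right)} = \frac{5}{3}$ ($a{\left(o,O \right)} = \frac{1}{3} \cdot 5 = \frac{5}{3}$)
$Y = - \frac{100}{3}$ ($Y = 4 \left(-5\right) \frac{5}{3} = \left(-20\right) \frac{5}{3} = - \frac{100}{3} \approx -33.333$)
$R{\left(Q \right)} = \frac{800}{1983}$ ($R{\left(Q \right)} = 8 \left(- \frac{100}{3 \left(-661\right)}\right) = 8 \left(\left(- \frac{100}{3}\right) \left(- \frac{1}{661}\right)\right) = 8 \cdot \frac{100}{1983} = \frac{800}{1983}$)
$x = 0$
$w{\left(j,I \right)} = 0$
$\left(-2571 + w{\left(440,-352 \right)}\right) \left(R{\left(5 s \right)} - 65433\right) = \left(-2571 + 0\right) \left(\frac{800}{1983} - 65433\right) = \left(-2571\right) \left(- \frac{129752839}{1983}\right) = \frac{111198183023}{661}$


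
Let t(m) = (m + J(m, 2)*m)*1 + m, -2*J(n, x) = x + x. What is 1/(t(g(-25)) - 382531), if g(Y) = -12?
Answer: -1/382531 ≈ -2.6142e-6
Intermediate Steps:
J(n, x) = -x (J(n, x) = -(x + x)/2 = -x)
t(m) = 0 (t(m) = (m + (-1*2)*m)*1 + m = (m - 2*m)*1 + m = -m*1 + m = -m + m = 0)
1/(t(g(-25)) - 382531) = 1/(0 - 382531) = 1/(-382531) = -1/382531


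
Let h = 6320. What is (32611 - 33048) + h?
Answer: 5883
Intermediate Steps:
(32611 - 33048) + h = (32611 - 33048) + 6320 = -437 + 6320 = 5883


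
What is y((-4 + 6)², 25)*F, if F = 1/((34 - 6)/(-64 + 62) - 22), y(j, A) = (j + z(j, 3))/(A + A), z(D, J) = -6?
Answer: 1/900 ≈ 0.0011111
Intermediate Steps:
y(j, A) = (-6 + j)/(2*A) (y(j, A) = (j - 6)/(A + A) = (-6 + j)/((2*A)) = (-6 + j)*(1/(2*A)) = (-6 + j)/(2*A))
F = -1/36 (F = 1/(28/(-2) - 22) = 1/(28*(-½) - 22) = 1/(-14 - 22) = 1/(-36) = -1/36 ≈ -0.027778)
y((-4 + 6)², 25)*F = ((½)*(-6 + (-4 + 6)²)/25)*(-1/36) = ((½)*(1/25)*(-6 + 2²))*(-1/36) = ((½)*(1/25)*(-6 + 4))*(-1/36) = ((½)*(1/25)*(-2))*(-1/36) = -1/25*(-1/36) = 1/900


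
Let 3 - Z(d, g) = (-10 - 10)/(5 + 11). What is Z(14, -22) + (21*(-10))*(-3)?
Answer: 2537/4 ≈ 634.25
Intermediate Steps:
Z(d, g) = 17/4 (Z(d, g) = 3 - (-10 - 10)/(5 + 11) = 3 - (-20)/16 = 3 - 1*(-5/4) = 3 + 5/4 = 17/4)
Z(14, -22) + (21*(-10))*(-3) = 17/4 + (21*(-10))*(-3) = 17/4 - 210*(-3) = 17/4 + 630 = 2537/4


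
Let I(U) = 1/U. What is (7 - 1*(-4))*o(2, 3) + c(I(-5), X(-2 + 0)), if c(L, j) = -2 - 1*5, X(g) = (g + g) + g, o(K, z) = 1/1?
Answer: 4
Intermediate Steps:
o(K, z) = 1
I(U) = 1/U
X(g) = 3*g (X(g) = 2*g + g = 3*g)
c(L, j) = -7 (c(L, j) = -2 - 5 = -7)
(7 - 1*(-4))*o(2, 3) + c(I(-5), X(-2 + 0)) = (7 - 1*(-4))*1 - 7 = (7 + 4)*1 - 7 = 11*1 - 7 = 11 - 7 = 4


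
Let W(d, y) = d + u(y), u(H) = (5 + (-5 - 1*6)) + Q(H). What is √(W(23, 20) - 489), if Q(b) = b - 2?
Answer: I*√454 ≈ 21.307*I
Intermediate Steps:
Q(b) = -2 + b
u(H) = -8 + H (u(H) = (5 + (-5 - 1*6)) + (-2 + H) = (5 + (-5 - 6)) + (-2 + H) = (5 - 11) + (-2 + H) = -6 + (-2 + H) = -8 + H)
W(d, y) = -8 + d + y (W(d, y) = d + (-8 + y) = -8 + d + y)
√(W(23, 20) - 489) = √((-8 + 23 + 20) - 489) = √(35 - 489) = √(-454) = I*√454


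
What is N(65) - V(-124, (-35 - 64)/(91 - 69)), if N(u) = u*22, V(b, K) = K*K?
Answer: 5639/4 ≈ 1409.8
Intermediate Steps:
V(b, K) = K**2
N(u) = 22*u
N(65) - V(-124, (-35 - 64)/(91 - 69)) = 22*65 - ((-35 - 64)/(91 - 69))**2 = 1430 - (-99/22)**2 = 1430 - (-99*1/22)**2 = 1430 - (-9/2)**2 = 1430 - 1*81/4 = 1430 - 81/4 = 5639/4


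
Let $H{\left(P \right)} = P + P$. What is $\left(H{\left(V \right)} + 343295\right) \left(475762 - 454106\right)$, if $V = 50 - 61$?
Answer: $7433920088$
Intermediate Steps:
$V = -11$ ($V = 50 - 61 = -11$)
$H{\left(P \right)} = 2 P$
$\left(H{\left(V \right)} + 343295\right) \left(475762 - 454106\right) = \left(2 \left(-11\right) + 343295\right) \left(475762 - 454106\right) = \left(-22 + 343295\right) 21656 = 343273 \cdot 21656 = 7433920088$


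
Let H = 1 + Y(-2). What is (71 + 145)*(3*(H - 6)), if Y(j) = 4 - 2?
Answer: -1944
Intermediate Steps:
Y(j) = 2
H = 3 (H = 1 + 2 = 3)
(71 + 145)*(3*(H - 6)) = (71 + 145)*(3*(3 - 6)) = 216*(3*(-3)) = 216*(-9) = -1944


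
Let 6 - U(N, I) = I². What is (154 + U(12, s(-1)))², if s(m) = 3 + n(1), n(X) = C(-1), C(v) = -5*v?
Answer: 9216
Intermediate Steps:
n(X) = 5 (n(X) = -5*(-1) = 5)
s(m) = 8 (s(m) = 3 + 5 = 8)
U(N, I) = 6 - I²
(154 + U(12, s(-1)))² = (154 + (6 - 1*8²))² = (154 + (6 - 1*64))² = (154 + (6 - 64))² = (154 - 58)² = 96² = 9216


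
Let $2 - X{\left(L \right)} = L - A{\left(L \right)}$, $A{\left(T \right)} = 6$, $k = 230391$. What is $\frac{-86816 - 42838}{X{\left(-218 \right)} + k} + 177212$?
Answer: $\frac{40867970150}{230617} \approx 1.7721 \cdot 10^{5}$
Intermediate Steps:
$X{\left(L \right)} = 8 - L$ ($X{\left(L \right)} = 2 - \left(L - 6\right) = 2 - \left(-6 + L\right) = 8 - L$)
$\frac{-86816 - 42838}{X{\left(-218 \right)} + k} + 177212 = \frac{-86816 - 42838}{\left(8 - -218\right) + 230391} + 177212 = - \frac{129654}{\left(8 + 218\right) + 230391} + 177212 = - \frac{129654}{226 + 230391} + 177212 = - \frac{129654}{230617} + 177212 = \frac{40867970150}{230617}$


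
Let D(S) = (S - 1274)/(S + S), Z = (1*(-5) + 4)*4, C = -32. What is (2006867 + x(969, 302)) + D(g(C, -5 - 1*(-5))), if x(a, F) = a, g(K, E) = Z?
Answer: 8031983/4 ≈ 2.0080e+6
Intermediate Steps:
Z = -4 (Z = (-5 + 4)*4 = -1*4 = -4)
g(K, E) = -4
D(S) = (-1274 + S)/(2*S) (D(S) = (-1274 + S)/((2*S)) = (-1274 + S)*(1/(2*S)) = (-1274 + S)/(2*S))
(2006867 + x(969, 302)) + D(g(C, -5 - 1*(-5))) = (2006867 + 969) + (½)*(-1274 - 4)/(-4) = 2007836 + (½)*(-¼)*(-1278) = 2007836 + 639/4 = 8031983/4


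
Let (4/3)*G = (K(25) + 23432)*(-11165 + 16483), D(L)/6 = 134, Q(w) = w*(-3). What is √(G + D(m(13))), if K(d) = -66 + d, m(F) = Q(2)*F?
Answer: √373183230/2 ≈ 9659.0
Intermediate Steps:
Q(w) = -3*w
m(F) = -6*F (m(F) = (-3*2)*F = -6*F)
D(L) = 804 (D(L) = 6*134 = 804)
G = 186590007/2 (G = 3*(((-66 + 25) + 23432)*(-11165 + 16483))/4 = 3*((-41 + 23432)*5318)/4 = 3*(23391*5318)/4 = (¾)*124393338 = 186590007/2 ≈ 9.3295e+7)
√(G + D(m(13))) = √(186590007/2 + 804) = √(186591615/2) = √373183230/2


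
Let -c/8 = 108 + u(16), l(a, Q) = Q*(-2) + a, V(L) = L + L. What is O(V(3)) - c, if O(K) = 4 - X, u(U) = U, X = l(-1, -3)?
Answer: 991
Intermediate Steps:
V(L) = 2*L
l(a, Q) = a - 2*Q (l(a, Q) = -2*Q + a = a - 2*Q)
X = 5 (X = -1 - 2*(-3) = -1 + 6 = 5)
c = -992 (c = -8*(108 + 16) = -8*124 = -992)
O(K) = -1 (O(K) = 4 - 1*5 = 4 - 5 = -1)
O(V(3)) - c = -1 - 1*(-992) = -1 + 992 = 991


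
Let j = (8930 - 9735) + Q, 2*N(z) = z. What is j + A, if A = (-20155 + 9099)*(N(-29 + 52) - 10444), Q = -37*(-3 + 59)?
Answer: 115338843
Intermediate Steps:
N(z) = z/2
Q = -2072 (Q = -37*56 = -2072)
A = 115341720 (A = (-20155 + 9099)*((-29 + 52)/2 - 10444) = -11056*((1/2)*23 - 10444) = -11056*(23/2 - 10444) = -11056*(-20865/2) = 115341720)
j = -2877 (j = (8930 - 9735) - 2072 = -805 - 2072 = -2877)
j + A = -2877 + 115341720 = 115338843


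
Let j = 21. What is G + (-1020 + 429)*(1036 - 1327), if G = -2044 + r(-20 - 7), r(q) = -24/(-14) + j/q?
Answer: 10706090/63 ≈ 1.6994e+5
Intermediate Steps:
r(q) = 12/7 + 21/q (r(q) = -24/(-14) + 21/q = -24*(-1/14) + 21/q = 12/7 + 21/q)
G = -128713/63 (G = -2044 + (12/7 + 21/(-20 - 7)) = -2044 + (12/7 + 21/(-27)) = -2044 + (12/7 + 21*(-1/27)) = -2044 + (12/7 - 7/9) = -2044 + 59/63 = -128713/63 ≈ -2043.1)
G + (-1020 + 429)*(1036 - 1327) = -128713/63 + (-1020 + 429)*(1036 - 1327) = -128713/63 - 591*(-291) = -128713/63 + 171981 = 10706090/63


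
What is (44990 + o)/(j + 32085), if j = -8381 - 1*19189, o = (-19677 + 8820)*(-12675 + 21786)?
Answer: -98873137/4515 ≈ -21899.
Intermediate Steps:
o = -98918127 (o = -10857*9111 = -98918127)
j = -27570 (j = -8381 - 19189 = -27570)
(44990 + o)/(j + 32085) = (44990 - 98918127)/(-27570 + 32085) = -98873137/4515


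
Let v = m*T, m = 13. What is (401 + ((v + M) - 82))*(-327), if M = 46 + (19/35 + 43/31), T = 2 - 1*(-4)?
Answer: -157858923/1085 ≈ -1.4549e+5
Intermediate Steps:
T = 6 (T = 2 + 4 = 6)
M = 52004/1085 (M = 46 + (19*(1/35) + 43*(1/31)) = 46 + (19/35 + 43/31) = 46 + 2094/1085 = 52004/1085 ≈ 47.930)
v = 78 (v = 13*6 = 78)
(401 + ((v + M) - 82))*(-327) = (401 + ((78 + 52004/1085) - 82))*(-327) = (401 + (136634/1085 - 82))*(-327) = (401 + 47664/1085)*(-327) = (482749/1085)*(-327) = -157858923/1085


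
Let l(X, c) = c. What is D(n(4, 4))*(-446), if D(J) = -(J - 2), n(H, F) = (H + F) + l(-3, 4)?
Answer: 4460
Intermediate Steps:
n(H, F) = 4 + F + H (n(H, F) = (H + F) + 4 = (F + H) + 4 = 4 + F + H)
D(J) = 2 - J (D(J) = -(-2 + J) = 2 - J)
D(n(4, 4))*(-446) = (2 - (4 + 4 + 4))*(-446) = (2 - 1*12)*(-446) = (2 - 12)*(-446) = -10*(-446) = 4460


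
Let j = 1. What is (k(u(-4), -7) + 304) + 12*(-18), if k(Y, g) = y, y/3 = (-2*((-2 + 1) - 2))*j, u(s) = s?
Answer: 106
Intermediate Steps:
y = 18 (y = 3*(-2*((-2 + 1) - 2)*1) = 3*(-2*(-1 - 2)*1) = 3*(-2*(-3)*1) = 3*(6*1) = 3*6 = 18)
k(Y, g) = 18
(k(u(-4), -7) + 304) + 12*(-18) = (18 + 304) + 12*(-18) = 322 - 216 = 106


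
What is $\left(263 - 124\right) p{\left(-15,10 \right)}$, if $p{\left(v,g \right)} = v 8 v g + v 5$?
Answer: $2491575$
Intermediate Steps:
$p{\left(v,g \right)} = 5 v + 8 g v^{2}$ ($p{\left(v,g \right)} = 8 v v g + 5 v = 8 v^{2} g + 5 v = 8 g v^{2} + 5 v = 5 v + 8 g v^{2}$)
$\left(263 - 124\right) p{\left(-15,10 \right)} = \left(263 - 124\right) \left(- 15 \left(5 + 8 \cdot 10 \left(-15\right)\right)\right) = 139 \left(- 15 \left(5 - 1200\right)\right) = 139 \left(\left(-15\right) \left(-1195\right)\right) = 139 \cdot 17925 = 2491575$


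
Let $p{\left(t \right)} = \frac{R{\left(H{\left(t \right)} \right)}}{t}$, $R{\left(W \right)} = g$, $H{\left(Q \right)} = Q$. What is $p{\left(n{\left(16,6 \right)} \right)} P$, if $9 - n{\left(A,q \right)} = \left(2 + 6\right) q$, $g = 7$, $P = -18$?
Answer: $\frac{42}{13} \approx 3.2308$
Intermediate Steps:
$n{\left(A,q \right)} = 9 - 8 q$ ($n{\left(A,q \right)} = 9 - \left(2 + 6\right) q = 9 - 8 q$)
$R{\left(W \right)} = 7$
$p{\left(t \right)} = \frac{7}{t}$
$p{\left(n{\left(16,6 \right)} \right)} P = \frac{7}{9 - 48} \left(-18\right) = \frac{7}{-39} \left(-18\right) = 7 \left(- \frac{1}{39}\right) \left(-18\right) = \left(- \frac{7}{39}\right) \left(-18\right) = \frac{42}{13}$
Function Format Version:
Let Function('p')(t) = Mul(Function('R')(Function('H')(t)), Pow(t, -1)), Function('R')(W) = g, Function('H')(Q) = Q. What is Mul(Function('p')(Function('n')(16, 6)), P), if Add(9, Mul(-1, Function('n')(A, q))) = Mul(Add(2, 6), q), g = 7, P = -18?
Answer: Rational(42, 13) ≈ 3.2308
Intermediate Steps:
Function('n')(A, q) = Add(9, Mul(-8, q)) (Function('n')(A, q) = Add(9, Mul(-1, Mul(Add(2, 6), q))) = Add(9, Mul(-1, Mul(8, q))) = Add(9, Mul(-8, q)))
Function('R')(W) = 7
Function('p')(t) = Mul(7, Pow(t, -1))
Mul(Function('p')(Function('n')(16, 6)), P) = Mul(Mul(7, Pow(Add(9, Mul(-8, 6)), -1)), -18) = Mul(Mul(7, Pow(Add(9, -48), -1)), -18) = Mul(Mul(7, Pow(-39, -1)), -18) = Mul(Mul(7, Rational(-1, 39)), -18) = Mul(Rational(-7, 39), -18) = Rational(42, 13)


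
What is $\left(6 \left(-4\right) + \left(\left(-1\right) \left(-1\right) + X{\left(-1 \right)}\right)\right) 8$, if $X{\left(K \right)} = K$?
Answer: $-192$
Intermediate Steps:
$\left(6 \left(-4\right) + \left(\left(-1\right) \left(-1\right) + X{\left(-1 \right)}\right)\right) 8 = \left(6 \left(-4\right) - 0\right) 8 = \left(-24 + \left(1 - 1\right)\right) 8 = \left(-24 + 0\right) 8 = \left(-24\right) 8 = -192$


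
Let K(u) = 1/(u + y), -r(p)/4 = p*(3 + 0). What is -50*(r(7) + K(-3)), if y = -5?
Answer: 16825/4 ≈ 4206.3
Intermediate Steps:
r(p) = -12*p (r(p) = -4*p*(3 + 0) = -4*p*3 = -12*p)
K(u) = 1/(-5 + u) (K(u) = 1/(u - 5) = 1/(-5 + u))
-50*(r(7) + K(-3)) = -50*(-12*7 + 1/(-5 - 3)) = -50*(-84 + 1/(-8)) = -50*(-84 - 1/8) = -50*(-673/8) = 16825/4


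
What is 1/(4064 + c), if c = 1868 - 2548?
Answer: 1/3384 ≈ 0.00029551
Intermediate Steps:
c = -680
1/(4064 + c) = 1/(4064 - 680) = 1/3384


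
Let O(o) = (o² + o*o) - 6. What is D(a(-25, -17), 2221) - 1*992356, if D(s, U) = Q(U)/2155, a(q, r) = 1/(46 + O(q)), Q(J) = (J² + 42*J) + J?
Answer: -2133498836/2155 ≈ -9.9002e+5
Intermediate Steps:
O(o) = -6 + 2*o² (O(o) = (o² + o²) - 6 = 2*o² - 6 = -6 + 2*o²)
Q(J) = J² + 43*J
a(q, r) = 1/(40 + 2*q²) (a(q, r) = 1/(46 + (-6 + 2*q²)) = 1/(40 + 2*q²))
D(s, U) = U*(43 + U)/2155 (D(s, U) = (U*(43 + U))/2155 = (U*(43 + U))*(1/2155) = U*(43 + U)/2155)
D(a(-25, -17), 2221) - 1*992356 = (1/2155)*2221*(43 + 2221) - 1*992356 = (1/2155)*2221*2264 - 992356 = 5028344/2155 - 992356 = -2133498836/2155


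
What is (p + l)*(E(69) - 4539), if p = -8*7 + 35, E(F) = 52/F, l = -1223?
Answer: 389544916/69 ≈ 5.6456e+6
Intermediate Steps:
p = -21 (p = -56 + 35 = -21)
(p + l)*(E(69) - 4539) = (-21 - 1223)*(52/69 - 4539) = -1244*(52*(1/69) - 4539) = -1244*(52/69 - 4539) = -1244*(-313139/69) = 389544916/69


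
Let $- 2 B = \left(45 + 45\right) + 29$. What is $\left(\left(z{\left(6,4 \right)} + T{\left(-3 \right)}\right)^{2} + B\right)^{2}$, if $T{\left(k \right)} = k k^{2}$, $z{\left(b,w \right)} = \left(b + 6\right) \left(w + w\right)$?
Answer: $\frac{88416409}{4} \approx 2.2104 \cdot 10^{7}$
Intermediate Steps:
$z{\left(b,w \right)} = 2 w \left(6 + b\right)$ ($z{\left(b,w \right)} = \left(6 + b\right) 2 w = 2 w \left(6 + b\right)$)
$T{\left(k \right)} = k^{3}$
$B = - \frac{119}{2}$ ($B = - \frac{\left(45 + 45\right) + 29}{2} = - \frac{90 + 29}{2} = \left(- \frac{1}{2}\right) 119 = - \frac{119}{2} \approx -59.5$)
$\left(\left(z{\left(6,4 \right)} + T{\left(-3 \right)}\right)^{2} + B\right)^{2} = \left(\left(2 \cdot 4 \left(6 + 6\right) + \left(-3\right)^{3}\right)^{2} - \frac{119}{2}\right)^{2} = \left(\left(2 \cdot 4 \cdot 12 - 27\right)^{2} - \frac{119}{2}\right)^{2} = \left(\left(96 - 27\right)^{2} - \frac{119}{2}\right)^{2} = \left(69^{2} - \frac{119}{2}\right)^{2} = \left(4761 - \frac{119}{2}\right)^{2} = \left(\frac{9403}{2}\right)^{2} = \frac{88416409}{4}$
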